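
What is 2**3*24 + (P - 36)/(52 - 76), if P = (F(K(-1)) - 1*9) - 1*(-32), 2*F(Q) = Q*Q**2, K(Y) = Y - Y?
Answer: 4621/24 ≈ 192.54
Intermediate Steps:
K(Y) = 0
F(Q) = Q**3/2 (F(Q) = (Q*Q**2)/2 = Q**3/2)
P = 23 (P = ((1/2)*0**3 - 1*9) - 1*(-32) = ((1/2)*0 - 9) + 32 = (0 - 9) + 32 = -9 + 32 = 23)
2**3*24 + (P - 36)/(52 - 76) = 2**3*24 + (23 - 36)/(52 - 76) = 8*24 - 13/(-24) = 192 - 13*(-1/24) = 192 + 13/24 = 4621/24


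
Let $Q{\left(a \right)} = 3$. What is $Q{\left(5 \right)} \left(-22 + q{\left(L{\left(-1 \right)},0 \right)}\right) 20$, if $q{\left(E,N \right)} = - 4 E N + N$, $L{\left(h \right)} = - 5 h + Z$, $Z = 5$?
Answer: $-1320$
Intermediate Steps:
$L{\left(h \right)} = 5 - 5 h$ ($L{\left(h \right)} = - 5 h + 5 = 5 - 5 h$)
$q{\left(E,N \right)} = N - 4 E N$ ($q{\left(E,N \right)} = - 4 E N + N = N - 4 E N$)
$Q{\left(5 \right)} \left(-22 + q{\left(L{\left(-1 \right)},0 \right)}\right) 20 = 3 \left(-22 + 0 \left(1 - 4 \left(5 - -5\right)\right)\right) 20 = 3 \left(-22 + 0 \left(1 - 4 \left(5 + 5\right)\right)\right) 20 = 3 \left(-22 + 0 \left(1 - 40\right)\right) 20 = 3 \left(-22 + 0 \left(-39\right)\right) 20 = 3 \left(-22 + 0\right) 20 = 3 \left(-22\right) 20 = \left(-66\right) 20 = -1320$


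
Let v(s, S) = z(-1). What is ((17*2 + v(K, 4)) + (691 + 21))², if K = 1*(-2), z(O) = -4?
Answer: 550564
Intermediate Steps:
K = -2
v(s, S) = -4
((17*2 + v(K, 4)) + (691 + 21))² = ((17*2 - 4) + (691 + 21))² = ((34 - 4) + 712)² = (30 + 712)² = 742² = 550564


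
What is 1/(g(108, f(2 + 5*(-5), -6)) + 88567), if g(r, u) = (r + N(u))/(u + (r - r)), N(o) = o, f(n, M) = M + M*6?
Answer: 7/619958 ≈ 1.1291e-5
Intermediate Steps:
f(n, M) = 7*M (f(n, M) = M + 6*M = 7*M)
g(r, u) = (r + u)/u (g(r, u) = (r + u)/(u + (r - r)) = (r + u)/(u + 0) = (r + u)/u)
1/(g(108, f(2 + 5*(-5), -6)) + 88567) = 1/((108 + 7*(-6))/((7*(-6))) + 88567) = 1/((108 - 42)/(-42) + 88567) = 1/(-1/42*66 + 88567) = 1/(-11/7 + 88567) = 1/(619958/7) = 7/619958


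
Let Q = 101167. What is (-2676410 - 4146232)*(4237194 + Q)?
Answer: -29599083969762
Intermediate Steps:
(-2676410 - 4146232)*(4237194 + Q) = (-2676410 - 4146232)*(4237194 + 101167) = -6822642*4338361 = -29599083969762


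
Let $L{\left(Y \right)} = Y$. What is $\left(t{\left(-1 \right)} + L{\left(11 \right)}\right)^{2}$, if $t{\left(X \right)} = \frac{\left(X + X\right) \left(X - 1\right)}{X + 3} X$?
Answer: $81$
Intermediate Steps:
$t{\left(X \right)} = \frac{2 X^{2} \left(-1 + X\right)}{3 + X}$ ($t{\left(X \right)} = \frac{2 X \left(-1 + X\right)}{3 + X} X = \frac{2 X^{2} \left(-1 + X\right)}{3 + X}$)
$\left(t{\left(-1 \right)} + L{\left(11 \right)}\right)^{2} = \left(\frac{2 \left(-1\right)^{2} \left(-1 - 1\right)}{3 - 1} + 11\right)^{2} = \left(2 \cdot 1 \cdot \frac{1}{2} \left(-2\right) + 11\right)^{2} = \left(-2 + 11\right)^{2} = 9^{2} = 81$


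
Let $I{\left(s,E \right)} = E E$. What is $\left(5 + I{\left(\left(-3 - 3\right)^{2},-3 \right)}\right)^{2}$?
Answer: $196$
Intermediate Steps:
$I{\left(s,E \right)} = E^{2}$
$\left(5 + I{\left(\left(-3 - 3\right)^{2},-3 \right)}\right)^{2} = \left(5 + \left(-3\right)^{2}\right)^{2} = \left(5 + 9\right)^{2} = 14^{2} = 196$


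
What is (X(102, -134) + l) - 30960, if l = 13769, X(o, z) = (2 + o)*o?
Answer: -6583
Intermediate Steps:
X(o, z) = o*(2 + o)
(X(102, -134) + l) - 30960 = (102*(2 + 102) + 13769) - 30960 = (102*104 + 13769) - 30960 = (10608 + 13769) - 30960 = 24377 - 30960 = -6583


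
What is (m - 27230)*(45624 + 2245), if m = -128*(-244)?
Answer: 191571738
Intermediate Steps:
m = 31232
(m - 27230)*(45624 + 2245) = (31232 - 27230)*(45624 + 2245) = 4002*47869 = 191571738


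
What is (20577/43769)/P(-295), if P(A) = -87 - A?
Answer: 20577/9103952 ≈ 0.0022602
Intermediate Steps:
(20577/43769)/P(-295) = (20577/43769)/(-87 - 1*(-295)) = (20577*(1/43769))/(-87 + 295) = (20577/43769)/208 = (20577/43769)*(1/208) = 20577/9103952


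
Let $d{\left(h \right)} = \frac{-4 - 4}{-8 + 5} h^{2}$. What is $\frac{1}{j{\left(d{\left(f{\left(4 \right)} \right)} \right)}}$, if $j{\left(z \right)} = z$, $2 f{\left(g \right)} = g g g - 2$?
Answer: $\frac{3}{7688} \approx 0.00039022$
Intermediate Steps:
$f{\left(g \right)} = -1 + \frac{g^{3}}{2}$ ($f{\left(g \right)} = \frac{g g g - 2}{2} = \frac{g^{2} g - 2}{2} = \frac{g^{3} - 2}{2} = \frac{-2 + g^{3}}{2} = -1 + \frac{g^{3}}{2}$)
$d{\left(h \right)} = \frac{8 h^{2}}{3}$ ($d{\left(h \right)} = - \frac{8}{-3} h^{2} = \left(-8\right) \left(- \frac{1}{3}\right) h^{2} = \frac{8 h^{2}}{3}$)
$\frac{1}{j{\left(d{\left(f{\left(4 \right)} \right)} \right)}} = \frac{1}{\frac{8}{3} \left(-1 + \frac{4^{3}}{2}\right)^{2}} = \frac{1}{\frac{8}{3} \left(-1 + \frac{1}{2} \cdot 64\right)^{2}} = \frac{1}{\frac{8}{3} \left(-1 + 32\right)^{2}} = \frac{1}{\frac{8}{3} \cdot 31^{2}} = \frac{1}{\frac{8}{3} \cdot 961} = \frac{1}{\frac{7688}{3}} = \frac{3}{7688}$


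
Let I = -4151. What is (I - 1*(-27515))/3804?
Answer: 1947/317 ≈ 6.1420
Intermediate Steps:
(I - 1*(-27515))/3804 = (-4151 - 1*(-27515))/3804 = (-4151 + 27515)*(1/3804) = 23364*(1/3804) = 1947/317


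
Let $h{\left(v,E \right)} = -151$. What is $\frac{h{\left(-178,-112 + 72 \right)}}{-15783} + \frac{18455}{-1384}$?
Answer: $- \frac{291066281}{21843672} \approx -13.325$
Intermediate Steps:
$\frac{h{\left(-178,-112 + 72 \right)}}{-15783} + \frac{18455}{-1384} = - \frac{151}{-15783} + \frac{18455}{-1384} = \left(-151\right) \left(- \frac{1}{15783}\right) + 18455 \left(- \frac{1}{1384}\right) = \frac{151}{15783} - \frac{18455}{1384} = - \frac{291066281}{21843672}$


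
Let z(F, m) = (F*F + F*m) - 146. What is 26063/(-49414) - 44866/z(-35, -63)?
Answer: -287824927/20284447 ≈ -14.189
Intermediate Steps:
z(F, m) = -146 + F**2 + F*m (z(F, m) = (F**2 + F*m) - 146 = -146 + F**2 + F*m)
26063/(-49414) - 44866/z(-35, -63) = 26063/(-49414) - 44866/(-146 + (-35)**2 - 35*(-63)) = 26063*(-1/49414) - 44866/(-146 + 1225 + 2205) = -26063/49414 - 44866/3284 = -26063/49414 - 44866*1/3284 = -26063/49414 - 22433/1642 = -287824927/20284447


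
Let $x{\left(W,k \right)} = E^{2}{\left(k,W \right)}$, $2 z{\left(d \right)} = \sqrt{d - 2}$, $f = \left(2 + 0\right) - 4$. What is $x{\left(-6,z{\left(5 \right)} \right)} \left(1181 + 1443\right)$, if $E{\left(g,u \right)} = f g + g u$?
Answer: $125952$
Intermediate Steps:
$f = -2$ ($f = 2 - 4 = -2$)
$z{\left(d \right)} = \frac{\sqrt{-2 + d}}{2}$ ($z{\left(d \right)} = \frac{\sqrt{d - 2}}{2} = \frac{\sqrt{-2 + d}}{2}$)
$E{\left(g,u \right)} = - 2 g + g u$
$x{\left(W,k \right)} = k^{2} \left(-2 + W\right)^{2}$ ($x{\left(W,k \right)} = \left(k \left(-2 + W\right)\right)^{2} = k^{2} \left(-2 + W\right)^{2}$)
$x{\left(-6,z{\left(5 \right)} \right)} \left(1181 + 1443\right) = \left(\frac{\sqrt{-2 + 5}}{2}\right)^{2} \left(-2 - 6\right)^{2} \left(1181 + 1443\right) = \left(\frac{\sqrt{3}}{2}\right)^{2} \left(-8\right)^{2} \cdot 2624 = \frac{3}{4} \cdot 64 \cdot 2624 = 48 \cdot 2624 = 125952$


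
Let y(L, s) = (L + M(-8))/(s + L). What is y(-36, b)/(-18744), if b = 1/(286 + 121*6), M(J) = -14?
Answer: -575/7759803 ≈ -7.4100e-5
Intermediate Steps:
b = 1/1012 (b = 1/(286 + 726) = 1/1012 ≈ 0.00098814)
y(L, s) = (-14 + L)/(L + s) (y(L, s) = (L - 14)/(s + L) = (-14 + L)/(L + s))
y(-36, b)/(-18744) = ((-14 - 36)/(-36 + 1/1012))/(-18744) = (-50/(-36431/1012))*(-1/18744) = -1012/36431*(-50)*(-1/18744) = (50600/36431)*(-1/18744) = -575/7759803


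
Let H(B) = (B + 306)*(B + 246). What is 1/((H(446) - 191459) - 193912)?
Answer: 1/135013 ≈ 7.4067e-6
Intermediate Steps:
H(B) = (246 + B)*(306 + B) (H(B) = (306 + B)*(246 + B) = (246 + B)*(306 + B))
1/((H(446) - 191459) - 193912) = 1/(((75276 + 446**2 + 552*446) - 191459) - 193912) = 1/(((75276 + 198916 + 246192) - 191459) - 193912) = 1/((520384 - 191459) - 193912) = 1/(328925 - 193912) = 1/135013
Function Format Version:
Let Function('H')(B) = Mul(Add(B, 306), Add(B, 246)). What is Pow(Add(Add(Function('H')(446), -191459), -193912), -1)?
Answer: Rational(1, 135013) ≈ 7.4067e-6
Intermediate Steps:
Function('H')(B) = Mul(Add(246, B), Add(306, B)) (Function('H')(B) = Mul(Add(306, B), Add(246, B)) = Mul(Add(246, B), Add(306, B)))
Pow(Add(Add(Function('H')(446), -191459), -193912), -1) = Pow(Add(Add(Add(75276, Pow(446, 2), Mul(552, 446)), -191459), -193912), -1) = Pow(Add(Add(Add(75276, 198916, 246192), -191459), -193912), -1) = Pow(Add(Add(520384, -191459), -193912), -1) = Pow(Add(328925, -193912), -1) = Pow(135013, -1) = Rational(1, 135013)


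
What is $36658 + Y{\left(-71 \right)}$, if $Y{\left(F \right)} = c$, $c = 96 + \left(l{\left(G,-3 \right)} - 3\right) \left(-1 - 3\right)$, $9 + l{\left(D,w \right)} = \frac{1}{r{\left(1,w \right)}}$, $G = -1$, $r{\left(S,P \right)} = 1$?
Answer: $36798$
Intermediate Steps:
$l{\left(D,w \right)} = -8$ ($l{\left(D,w \right)} = -9 + 1^{-1} = -9 + 1 = -8$)
$c = 140$ ($c = 96 + \left(-8 - 3\right) \left(-1 - 3\right) = 96 - 11 \left(-1 - 3\right) = 96 - -44 = 96 + 44 = 140$)
$Y{\left(F \right)} = 140$
$36658 + Y{\left(-71 \right)} = 36658 + 140 = 36798$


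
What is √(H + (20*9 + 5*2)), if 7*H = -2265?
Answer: I*√6545/7 ≈ 11.557*I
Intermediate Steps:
H = -2265/7 (H = (⅐)*(-2265) = -2265/7 ≈ -323.57)
√(H + (20*9 + 5*2)) = √(-2265/7 + (20*9 + 5*2)) = √(-2265/7 + (180 + 10)) = √(-2265/7 + 190) = √(-935/7) = I*√6545/7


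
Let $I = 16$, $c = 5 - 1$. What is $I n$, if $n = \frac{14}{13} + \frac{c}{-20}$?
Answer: $\frac{912}{65} \approx 14.031$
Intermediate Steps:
$c = 4$ ($c = 5 - 1 = 4$)
$n = \frac{57}{65}$ ($n = \frac{14}{13} + \frac{4}{-20} = 14 \cdot \frac{1}{13} + 4 \left(- \frac{1}{20}\right) = \frac{14}{13} - \frac{1}{5} = \frac{57}{65} \approx 0.87692$)
$I n = 16 \cdot \frac{57}{65} = \frac{912}{65}$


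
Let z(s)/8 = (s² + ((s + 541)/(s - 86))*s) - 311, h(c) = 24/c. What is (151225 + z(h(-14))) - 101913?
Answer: 705995496/15043 ≈ 46932.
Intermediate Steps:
z(s) = -2488 + 8*s² + 8*s*(541 + s)/(-86 + s) (z(s) = 8*((s² + ((s + 541)/(s - 86))*s) - 311) = 8*((s² + ((541 + s)/(-86 + s))*s) - 311) = 8*((s² + s*(541 + s)/(-86 + s)) - 311) = 8*(-311 + s² + s*(541 + s)/(-86 + s)) = -2488 + 8*s² + 8*s*(541 + s)/(-86 + s))
(151225 + z(h(-14))) - 101913 = (151225 + 8*(26746 + (24/(-14))³ - 85*(24/(-14))² + 230*(24/(-14)))/(-86 + 24/(-14))) - 101913 = (151225 + 8*(26746 + (24*(-1/14))³ - 85*(24*(-1/14))² + 230*(24*(-1/14)))/(-86 + 24*(-1/14))) - 101913 = (151225 + 8*(26746 + (-12/7)³ - 85*(-12/7)² + 230*(-12/7))/(-86 - 12/7)) - 101913 = (151225 + 8*(26746 - 1728/343 - 85*144/49 - 2760/7)/(-614/7)) - 101913 = (151225 + 8*(-7/614)*(26746 - 1728/343 - 12240/49 - 2760/7)) - 101913 = (151225 + 8*(-7/614)*(8951230/343)) - 101913 = (151225 - 35804920/15043) - 101913 = 2239072755/15043 - 101913 = 705995496/15043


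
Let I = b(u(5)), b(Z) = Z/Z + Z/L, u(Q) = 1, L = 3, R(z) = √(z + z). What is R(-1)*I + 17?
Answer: 17 + 4*I*√2/3 ≈ 17.0 + 1.8856*I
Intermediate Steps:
R(z) = √2*√z (R(z) = √(2*z) = √2*√z)
b(Z) = 1 + Z/3 (b(Z) = Z/Z + Z/3 = 1 + Z*(⅓) = 1 + Z/3)
I = 4/3 (I = 1 + (⅓)*1 = 1 + ⅓ = 4/3 ≈ 1.3333)
R(-1)*I + 17 = (√2*√(-1))*(4/3) + 17 = (√2*I)*(4/3) + 17 = (I*√2)*(4/3) + 17 = 4*I*√2/3 + 17 = 17 + 4*I*√2/3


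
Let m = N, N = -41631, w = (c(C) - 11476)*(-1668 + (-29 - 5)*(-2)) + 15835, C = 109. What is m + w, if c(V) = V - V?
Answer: 18335804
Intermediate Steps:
c(V) = 0
w = 18377435 (w = (0 - 11476)*(-1668 + (-29 - 5)*(-2)) + 15835 = -11476*(-1668 - 34*(-2)) + 15835 = -11476*(-1668 + 68) + 15835 = -11476*(-1600) + 15835 = 18361600 + 15835 = 18377435)
m = -41631
m + w = -41631 + 18377435 = 18335804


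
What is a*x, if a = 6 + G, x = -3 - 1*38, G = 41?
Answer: -1927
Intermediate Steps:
x = -41 (x = -3 - 38 = -41)
a = 47 (a = 6 + 41 = 47)
a*x = 47*(-41) = -1927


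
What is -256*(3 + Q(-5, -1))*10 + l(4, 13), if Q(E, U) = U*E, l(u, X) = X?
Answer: -20467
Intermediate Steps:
Q(E, U) = E*U
-256*(3 + Q(-5, -1))*10 + l(4, 13) = -256*(3 - 5*(-1))*10 + 13 = -256*(3 + 5)*10 + 13 = -2048*10 + 13 = -256*80 + 13 = -20480 + 13 = -20467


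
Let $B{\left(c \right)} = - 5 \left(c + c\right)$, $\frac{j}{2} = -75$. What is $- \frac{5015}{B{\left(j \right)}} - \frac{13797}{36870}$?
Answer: $- \frac{1370657}{368700} \approx -3.7175$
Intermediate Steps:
$j = -150$ ($j = 2 \left(-75\right) = -150$)
$B{\left(c \right)} = - 10 c$ ($B{\left(c \right)} = - 5 \cdot 2 c = - 10 c$)
$- \frac{5015}{B{\left(j \right)}} - \frac{13797}{36870} = - \frac{5015}{\left(-10\right) \left(-150\right)} - \frac{13797}{36870} = - \frac{5015}{1500} - \frac{4599}{12290} = \left(-5015\right) \frac{1}{1500} - \frac{4599}{12290} = - \frac{1003}{300} - \frac{4599}{12290} = - \frac{1370657}{368700}$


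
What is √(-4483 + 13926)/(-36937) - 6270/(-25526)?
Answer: 3135/12763 - √9443/36937 ≈ 0.24300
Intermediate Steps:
√(-4483 + 13926)/(-36937) - 6270/(-25526) = √9443*(-1/36937) - 6270*(-1/25526) = -√9443/36937 + 3135/12763 = 3135/12763 - √9443/36937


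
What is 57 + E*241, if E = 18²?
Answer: 78141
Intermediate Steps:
E = 324
57 + E*241 = 57 + 324*241 = 57 + 78084 = 78141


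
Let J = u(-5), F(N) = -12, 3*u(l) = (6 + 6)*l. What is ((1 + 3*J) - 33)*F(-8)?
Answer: 1104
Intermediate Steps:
u(l) = 4*l (u(l) = ((6 + 6)*l)/3 = (12*l)/3 = 4*l)
J = -20 (J = 4*(-5) = -20)
((1 + 3*J) - 33)*F(-8) = ((1 + 3*(-20)) - 33)*(-12) = ((1 - 60) - 33)*(-12) = (-59 - 33)*(-12) = -92*(-12) = 1104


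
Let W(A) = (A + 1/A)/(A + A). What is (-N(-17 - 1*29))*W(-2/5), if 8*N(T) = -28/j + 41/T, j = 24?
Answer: 2059/2208 ≈ 0.93252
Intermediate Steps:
W(A) = (A + 1/A)/(2*A) (W(A) = (A + 1/A)/((2*A)) = (A + 1/A)*(1/(2*A)) = (A + 1/A)/(2*A))
N(T) = -7/48 + 41/(8*T) (N(T) = (-28/24 + 41/T)/8 = (-28*1/24 + 41/T)/8 = (-7/6 + 41/T)/8 = -7/48 + 41/(8*T))
(-N(-17 - 1*29))*W(-2/5) = (-(246 - 7*(-17 - 1*29))/(48*(-17 - 1*29)))*((1 + (-2/5)²)/(2*(-2/5)²)) = (-(246 - 7*(-17 - 29))/(48*(-17 - 29)))*((1 + (-2*⅕)²)/(2*(-2*⅕)²)) = (-(246 - 7*(-46))/(48*(-46)))*((1 + (-⅖)²)/(2*(-⅖)²)) = (-(-1)*(246 + 322)/(48*46))*((½)*(25/4)*(1 + 4/25)) = (-(-1)*568/(48*46))*((½)*(25/4)*(29/25)) = -1*(-71/276)*(29/8) = (71/276)*(29/8) = 2059/2208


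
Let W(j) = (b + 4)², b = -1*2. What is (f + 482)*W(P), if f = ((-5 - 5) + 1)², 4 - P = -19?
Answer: 2252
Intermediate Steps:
b = -2
P = 23 (P = 4 - 1*(-19) = 4 + 19 = 23)
f = 81 (f = (-10 + 1)² = (-9)² = 81)
W(j) = 4 (W(j) = (-2 + 4)² = 2² = 4)
(f + 482)*W(P) = (81 + 482)*4 = 563*4 = 2252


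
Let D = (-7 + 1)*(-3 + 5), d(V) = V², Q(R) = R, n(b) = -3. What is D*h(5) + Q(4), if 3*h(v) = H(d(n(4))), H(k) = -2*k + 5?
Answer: 56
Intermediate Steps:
H(k) = 5 - 2*k
h(v) = -13/3 (h(v) = (5 - 2*(-3)²)/3 = (5 - 2*9)/3 = (5 - 18)/3 = (⅓)*(-13) = -13/3)
D = -12 (D = -6*2 = -12)
D*h(5) + Q(4) = -12*(-13/3) + 4 = 52 + 4 = 56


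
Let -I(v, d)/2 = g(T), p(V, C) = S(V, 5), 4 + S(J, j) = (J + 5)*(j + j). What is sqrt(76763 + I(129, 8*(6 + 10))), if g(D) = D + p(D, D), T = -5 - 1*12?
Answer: sqrt(77045) ≈ 277.57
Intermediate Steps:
S(J, j) = -4 + 2*j*(5 + J) (S(J, j) = -4 + (J + 5)*(j + j) = -4 + (5 + J)*(2*j) = -4 + 2*j*(5 + J))
p(V, C) = 46 + 10*V (p(V, C) = -4 + 10*5 + 2*V*5 = -4 + 50 + 10*V = 46 + 10*V)
T = -17 (T = -5 - 12 = -17)
g(D) = 46 + 11*D (g(D) = D + (46 + 10*D) = 46 + 11*D)
I(v, d) = 282 (I(v, d) = -2*(46 + 11*(-17)) = -2*(46 - 187) = -2*(-141) = 282)
sqrt(76763 + I(129, 8*(6 + 10))) = sqrt(76763 + 282) = sqrt(77045)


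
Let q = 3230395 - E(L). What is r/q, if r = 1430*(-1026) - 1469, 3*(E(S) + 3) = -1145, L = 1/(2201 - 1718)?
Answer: -4405947/9692339 ≈ -0.45458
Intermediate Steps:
L = 1/483 ≈ 0.0020704
E(S) = -1154/3 (E(S) = -3 + (⅓)*(-1145) = -3 - 1145/3 = -1154/3)
r = -1468649 (r = -1467180 - 1469 = -1468649)
q = 9692339/3 (q = 3230395 - 1*(-1154/3) = 3230395 + 1154/3 = 9692339/3 ≈ 3.2308e+6)
r/q = -1468649/9692339/3 = -1468649*3/9692339 = -4405947/9692339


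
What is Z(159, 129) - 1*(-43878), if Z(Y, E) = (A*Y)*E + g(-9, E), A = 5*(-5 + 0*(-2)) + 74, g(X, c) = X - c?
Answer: 1048779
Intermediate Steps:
A = 49 (A = 5*(-5 + 0) + 74 = 5*(-5) + 74 = -25 + 74 = 49)
Z(Y, E) = -9 - E + 49*E*Y (Z(Y, E) = (49*Y)*E + (-9 - E) = 49*E*Y + (-9 - E) = -9 - E + 49*E*Y)
Z(159, 129) - 1*(-43878) = (-9 - 1*129 + 49*129*159) - 1*(-43878) = (-9 - 129 + 1005039) + 43878 = 1004901 + 43878 = 1048779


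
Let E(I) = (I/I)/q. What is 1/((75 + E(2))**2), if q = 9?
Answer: 81/456976 ≈ 0.00017725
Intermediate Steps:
E(I) = 1/9 (E(I) = (I/I)/9 = 1*(1/9) = 1/9)
1/((75 + E(2))**2) = 1/((75 + 1/9)**2) = 1/((676/9)**2) = 1/(456976/81) = 81/456976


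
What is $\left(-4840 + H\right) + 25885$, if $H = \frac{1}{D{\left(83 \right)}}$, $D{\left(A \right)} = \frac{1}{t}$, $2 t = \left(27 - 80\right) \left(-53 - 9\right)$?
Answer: $22688$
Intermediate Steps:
$t = 1643$ ($t = \frac{\left(27 - 80\right) \left(-53 - 9\right)}{2} = \frac{\left(-53\right) \left(-62\right)}{2} = \frac{1}{2} \cdot 3286 = 1643$)
$D{\left(A \right)} = \frac{1}{1643}$
$H = 1643$ ($H = \frac{1}{\frac{1}{1643}} = 1643$)
$\left(-4840 + H\right) + 25885 = \left(-4840 + 1643\right) + 25885 = -3197 + 25885 = 22688$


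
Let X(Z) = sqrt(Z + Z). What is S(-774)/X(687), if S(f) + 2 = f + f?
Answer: -775*sqrt(1374)/687 ≈ -41.816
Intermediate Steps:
S(f) = -2 + 2*f (S(f) = -2 + (f + f) = -2 + 2*f)
X(Z) = sqrt(2)*sqrt(Z) (X(Z) = sqrt(2*Z) = sqrt(2)*sqrt(Z))
S(-774)/X(687) = (-2 + 2*(-774))/((sqrt(2)*sqrt(687))) = (-2 - 1548)/(sqrt(1374)) = -775*sqrt(1374)/687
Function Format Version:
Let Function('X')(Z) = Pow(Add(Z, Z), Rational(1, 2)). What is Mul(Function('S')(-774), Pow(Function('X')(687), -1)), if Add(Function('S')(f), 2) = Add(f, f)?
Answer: Mul(Rational(-775, 687), Pow(1374, Rational(1, 2))) ≈ -41.816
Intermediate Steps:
Function('S')(f) = Add(-2, Mul(2, f)) (Function('S')(f) = Add(-2, Add(f, f)) = Add(-2, Mul(2, f)))
Function('X')(Z) = Mul(Pow(2, Rational(1, 2)), Pow(Z, Rational(1, 2))) (Function('X')(Z) = Pow(Mul(2, Z), Rational(1, 2)) = Mul(Pow(2, Rational(1, 2)), Pow(Z, Rational(1, 2))))
Mul(Function('S')(-774), Pow(Function('X')(687), -1)) = Mul(Add(-2, Mul(2, -774)), Pow(Mul(Pow(2, Rational(1, 2)), Pow(687, Rational(1, 2))), -1)) = Mul(Add(-2, -1548), Pow(Pow(1374, Rational(1, 2)), -1)) = Mul(-1550, Mul(Rational(1, 1374), Pow(1374, Rational(1, 2)))) = Mul(Rational(-775, 687), Pow(1374, Rational(1, 2)))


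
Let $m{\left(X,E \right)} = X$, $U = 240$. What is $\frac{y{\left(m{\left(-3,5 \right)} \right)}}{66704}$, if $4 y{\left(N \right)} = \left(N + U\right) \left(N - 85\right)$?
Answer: $- \frac{237}{3032} \approx -0.078166$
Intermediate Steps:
$y{\left(N \right)} = \frac{\left(-85 + N\right) \left(240 + N\right)}{4}$ ($y{\left(N \right)} = \frac{\left(N + 240\right) \left(N - 85\right)}{4} = \frac{\left(240 + N\right) \left(-85 + N\right)}{4} = \frac{\left(-85 + N\right) \left(240 + N\right)}{4}$)
$\frac{y{\left(m{\left(-3,5 \right)} \right)}}{66704} = \frac{-5100 + \frac{\left(-3\right)^{2}}{4} + \frac{155}{4} \left(-3\right)}{66704} = \left(-5100 + \frac{1}{4} \cdot 9 - \frac{465}{4}\right) \frac{1}{66704} = \left(-5100 + \frac{9}{4} - \frac{465}{4}\right) \frac{1}{66704} = \left(-5214\right) \frac{1}{66704} = - \frac{237}{3032}$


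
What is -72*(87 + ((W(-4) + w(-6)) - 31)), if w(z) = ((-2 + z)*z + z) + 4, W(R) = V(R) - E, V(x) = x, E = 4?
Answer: -6768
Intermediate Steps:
W(R) = -4 + R (W(R) = R - 1*4 = R - 4 = -4 + R)
w(z) = 4 + z + z*(-2 + z) (w(z) = (z*(-2 + z) + z) + 4 = (z + z*(-2 + z)) + 4 = 4 + z + z*(-2 + z))
-72*(87 + ((W(-4) + w(-6)) - 31)) = -72*(87 + (((-4 - 4) + (4 + (-6)² - 1*(-6))) - 31)) = -72*(87 + ((-8 + (4 + 36 + 6)) - 31)) = -72*(87 + ((-8 + 46) - 31)) = -72*(87 + (38 - 31)) = -72*(87 + 7) = -72*94 = -6768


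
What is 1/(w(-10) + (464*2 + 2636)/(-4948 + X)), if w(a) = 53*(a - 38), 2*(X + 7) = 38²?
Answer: -1411/3590772 ≈ -0.00039295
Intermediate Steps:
X = 715 (X = -7 + (½)*38² = -7 + (½)*1444 = -7 + 722 = 715)
w(a) = -2014 + 53*a (w(a) = 53*(-38 + a) = -2014 + 53*a)
1/(w(-10) + (464*2 + 2636)/(-4948 + X)) = 1/((-2014 + 53*(-10)) + (464*2 + 2636)/(-4948 + 715)) = 1/((-2014 - 530) + (928 + 2636)/(-4233)) = 1/(-2544 + 3564*(-1/4233)) = 1/(-2544 - 1188/1411) = 1/(-3590772/1411) = -1411/3590772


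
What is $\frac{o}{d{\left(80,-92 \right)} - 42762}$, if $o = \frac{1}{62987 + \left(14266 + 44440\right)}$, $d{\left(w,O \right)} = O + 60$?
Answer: $- \frac{1}{5207730242} \approx -1.9202 \cdot 10^{-10}$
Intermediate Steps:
$d{\left(w,O \right)} = 60 + O$
$o = \frac{1}{121693}$ ($o = \frac{1}{62987 + 58706} = \frac{1}{121693} \approx 8.2174 \cdot 10^{-6}$)
$\frac{o}{d{\left(80,-92 \right)} - 42762} = \frac{1}{121693 \left(\left(60 - 92\right) - 42762\right)} = \frac{1}{121693 \left(-32 - 42762\right)} = \frac{1}{121693 \left(-42794\right)} = \frac{1}{121693} \left(- \frac{1}{42794}\right) = - \frac{1}{5207730242}$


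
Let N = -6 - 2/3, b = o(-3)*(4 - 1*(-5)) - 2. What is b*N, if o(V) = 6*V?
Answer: 3280/3 ≈ 1093.3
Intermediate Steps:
b = -164 (b = (6*(-3))*(4 - 1*(-5)) - 2 = -18*(4 + 5) - 2 = -18*9 - 2 = -162 - 2 = -164)
N = -20/3 (N = -6 + (⅓)*(-2) = -6 - ⅔ = -20/3 ≈ -6.6667)
b*N = -164*(-20/3) = 3280/3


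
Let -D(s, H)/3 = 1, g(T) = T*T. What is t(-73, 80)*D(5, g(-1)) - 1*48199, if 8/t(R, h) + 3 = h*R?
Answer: -281626733/5843 ≈ -48199.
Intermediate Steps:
g(T) = T²
D(s, H) = -3 (D(s, H) = -3*1 = -3)
t(R, h) = 8/(-3 + R*h) (t(R, h) = 8/(-3 + h*R) = 8/(-3 + R*h))
t(-73, 80)*D(5, g(-1)) - 1*48199 = (8/(-3 - 73*80))*(-3) - 1*48199 = (8/(-3 - 5840))*(-3) - 48199 = (8/(-5843))*(-3) - 48199 = (8*(-1/5843))*(-3) - 48199 = -8/5843*(-3) - 48199 = 24/5843 - 48199 = -281626733/5843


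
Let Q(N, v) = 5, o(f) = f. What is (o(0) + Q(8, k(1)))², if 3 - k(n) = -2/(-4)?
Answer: 25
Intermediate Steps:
k(n) = 5/2 (k(n) = 3 - (-2)/(-4) = 3 - (-2)*(-1)/4 = 3 - 1*½ = 3 - ½ = 5/2)
(o(0) + Q(8, k(1)))² = (0 + 5)² = 5² = 25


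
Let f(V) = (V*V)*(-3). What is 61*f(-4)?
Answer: -2928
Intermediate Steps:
f(V) = -3*V**2 (f(V) = V**2*(-3) = -3*V**2)
61*f(-4) = 61*(-3*(-4)**2) = 61*(-3*16) = 61*(-48) = -2928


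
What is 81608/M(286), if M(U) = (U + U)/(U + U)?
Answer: 81608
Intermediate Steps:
M(U) = 1 (M(U) = (2*U)/((2*U)) = (2*U)*(1/(2*U)) = 1)
81608/M(286) = 81608/1 = 81608*1 = 81608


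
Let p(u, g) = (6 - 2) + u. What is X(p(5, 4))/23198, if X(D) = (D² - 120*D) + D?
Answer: -495/11599 ≈ -0.042676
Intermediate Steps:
p(u, g) = 4 + u
X(D) = D² - 119*D
X(p(5, 4))/23198 = ((4 + 5)*(-119 + (4 + 5)))/23198 = (9*(-119 + 9))*(1/23198) = (9*(-110))*(1/23198) = -990*1/23198 = -495/11599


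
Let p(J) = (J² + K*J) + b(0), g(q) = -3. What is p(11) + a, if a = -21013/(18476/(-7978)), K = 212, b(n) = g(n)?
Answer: 106453957/9238 ≈ 11523.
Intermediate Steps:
b(n) = -3
p(J) = -3 + J² + 212*J (p(J) = (J² + 212*J) - 3 = -3 + J² + 212*J)
a = 83820857/9238 (a = -21013/(18476*(-1/7978)) = -21013/(-9238/3989) = -21013*(-3989/9238) = 83820857/9238 ≈ 9073.5)
p(11) + a = (-3 + 11² + 212*11) + 83820857/9238 = (-3 + 121 + 2332) + 83820857/9238 = 2450 + 83820857/9238 = 106453957/9238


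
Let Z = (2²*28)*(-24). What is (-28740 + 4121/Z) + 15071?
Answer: -36746393/2688 ≈ -13671.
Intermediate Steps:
Z = -2688 (Z = (4*28)*(-24) = 112*(-24) = -2688)
(-28740 + 4121/Z) + 15071 = (-28740 + 4121/(-2688)) + 15071 = (-28740 + 4121*(-1/2688)) + 15071 = (-28740 - 4121/2688) + 15071 = -77257241/2688 + 15071 = -36746393/2688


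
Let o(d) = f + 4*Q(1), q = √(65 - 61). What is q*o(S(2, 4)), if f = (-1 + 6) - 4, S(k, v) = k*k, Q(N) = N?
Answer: 10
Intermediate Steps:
S(k, v) = k²
f = 1 (f = 5 - 4 = 1)
q = 2 (q = √4 = 2)
o(d) = 5 (o(d) = 1 + 4*1 = 1 + 4 = 5)
q*o(S(2, 4)) = 2*5 = 10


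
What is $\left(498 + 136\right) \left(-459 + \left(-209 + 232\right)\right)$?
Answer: $-276424$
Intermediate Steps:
$\left(498 + 136\right) \left(-459 + \left(-209 + 232\right)\right) = 634 \left(-459 + 23\right) = 634 \left(-436\right) = -276424$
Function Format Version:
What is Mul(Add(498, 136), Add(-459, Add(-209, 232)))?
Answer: -276424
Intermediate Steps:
Mul(Add(498, 136), Add(-459, Add(-209, 232))) = Mul(634, Add(-459, 23)) = Mul(634, -436) = -276424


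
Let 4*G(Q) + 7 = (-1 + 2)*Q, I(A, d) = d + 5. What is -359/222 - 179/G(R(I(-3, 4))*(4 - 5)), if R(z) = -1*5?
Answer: 79117/222 ≈ 356.38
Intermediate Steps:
I(A, d) = 5 + d
R(z) = -5
G(Q) = -7/4 + Q/4 (G(Q) = -7/4 + ((-1 + 2)*Q)/4 = -7/4 + (1*Q)/4 = -7/4 + Q/4)
-359/222 - 179/G(R(I(-3, 4))*(4 - 5)) = -359/222 - 179/(-7/4 + (-5*(4 - 5))/4) = -359*1/222 - 179/(-7/4 + (-5*(-1))/4) = -359/222 - 179/(-7/4 + (¼)*5) = -359/222 - 179/(-7/4 + 5/4) = -359/222 - 179/(-½) = -359/222 - 179*(-2) = -359/222 + 358 = 79117/222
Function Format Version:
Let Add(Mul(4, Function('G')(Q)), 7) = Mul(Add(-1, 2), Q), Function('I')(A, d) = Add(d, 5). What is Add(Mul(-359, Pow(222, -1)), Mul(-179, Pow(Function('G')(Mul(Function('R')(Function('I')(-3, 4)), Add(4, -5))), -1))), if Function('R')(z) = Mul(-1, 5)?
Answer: Rational(79117, 222) ≈ 356.38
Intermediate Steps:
Function('I')(A, d) = Add(5, d)
Function('R')(z) = -5
Function('G')(Q) = Add(Rational(-7, 4), Mul(Rational(1, 4), Q)) (Function('G')(Q) = Add(Rational(-7, 4), Mul(Rational(1, 4), Mul(Add(-1, 2), Q))) = Add(Rational(-7, 4), Mul(Rational(1, 4), Mul(1, Q))) = Add(Rational(-7, 4), Mul(Rational(1, 4), Q)))
Add(Mul(-359, Pow(222, -1)), Mul(-179, Pow(Function('G')(Mul(Function('R')(Function('I')(-3, 4)), Add(4, -5))), -1))) = Add(Mul(-359, Pow(222, -1)), Mul(-179, Pow(Add(Rational(-7, 4), Mul(Rational(1, 4), Mul(-5, Add(4, -5)))), -1))) = Add(Mul(-359, Rational(1, 222)), Mul(-179, Pow(Add(Rational(-7, 4), Mul(Rational(1, 4), Mul(-5, -1))), -1))) = Add(Rational(-359, 222), Mul(-179, Pow(Add(Rational(-7, 4), Mul(Rational(1, 4), 5)), -1))) = Add(Rational(-359, 222), Mul(-179, Pow(Add(Rational(-7, 4), Rational(5, 4)), -1))) = Add(Rational(-359, 222), Mul(-179, Pow(Rational(-1, 2), -1))) = Add(Rational(-359, 222), Mul(-179, -2)) = Add(Rational(-359, 222), 358) = Rational(79117, 222)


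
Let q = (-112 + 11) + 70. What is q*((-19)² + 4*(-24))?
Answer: -8215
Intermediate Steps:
q = -31 (q = -101 + 70 = -31)
q*((-19)² + 4*(-24)) = -31*((-19)² + 4*(-24)) = -31*(361 - 96) = -31*265 = -8215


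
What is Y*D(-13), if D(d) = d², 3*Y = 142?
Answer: 23998/3 ≈ 7999.3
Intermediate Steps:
Y = 142/3 (Y = (⅓)*142 = 142/3 ≈ 47.333)
Y*D(-13) = (142/3)*(-13)² = (142/3)*169 = 23998/3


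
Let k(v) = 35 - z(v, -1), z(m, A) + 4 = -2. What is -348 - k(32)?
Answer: -389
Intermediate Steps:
z(m, A) = -6 (z(m, A) = -4 - 2 = -6)
k(v) = 41 (k(v) = 35 - 1*(-6) = 35 + 6 = 41)
-348 - k(32) = -348 - 1*41 = -348 - 41 = -389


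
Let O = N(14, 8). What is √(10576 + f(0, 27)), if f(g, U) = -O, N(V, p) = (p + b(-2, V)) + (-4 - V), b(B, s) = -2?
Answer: 2*√2647 ≈ 102.90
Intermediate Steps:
N(V, p) = -6 + p - V (N(V, p) = (p - 2) + (-4 - V) = (-2 + p) + (-4 - V) = -6 + p - V)
O = -12 (O = -6 + 8 - 1*14 = -6 + 8 - 14 = -12)
f(g, U) = 12 (f(g, U) = -1*(-12) = 12)
√(10576 + f(0, 27)) = √(10576 + 12) = √10588 = 2*√2647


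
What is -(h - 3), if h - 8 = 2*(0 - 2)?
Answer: -1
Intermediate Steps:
h = 4 (h = 8 + 2*(0 - 2) = 8 + 2*(-2) = 8 - 4 = 4)
-(h - 3) = -(4 - 3) = -1*1 = -1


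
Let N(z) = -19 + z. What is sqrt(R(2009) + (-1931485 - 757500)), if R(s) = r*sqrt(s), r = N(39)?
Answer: sqrt(-2688985 + 140*sqrt(41)) ≈ 1639.5*I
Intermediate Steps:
r = 20 (r = -19 + 39 = 20)
R(s) = 20*sqrt(s)
sqrt(R(2009) + (-1931485 - 757500)) = sqrt(20*sqrt(2009) + (-1931485 - 757500)) = sqrt(20*(7*sqrt(41)) - 2688985) = sqrt(140*sqrt(41) - 2688985) = sqrt(-2688985 + 140*sqrt(41))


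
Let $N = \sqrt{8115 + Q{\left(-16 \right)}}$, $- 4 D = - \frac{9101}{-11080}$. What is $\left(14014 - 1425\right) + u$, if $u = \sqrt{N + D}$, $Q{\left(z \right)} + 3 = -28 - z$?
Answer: $12589 + \frac{\sqrt{11023766230}}{11080} \approx 12598.0$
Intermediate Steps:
$Q{\left(z \right)} = -31 - z$ ($Q{\left(z \right)} = -3 - \left(28 + z\right) = -31 - z$)
$D = - \frac{9101}{44320}$ ($D = - \frac{\left(-9101\right) \frac{1}{-11080}}{4} = - \frac{\left(-9101\right) \left(- \frac{1}{11080}\right)}{4} = \left(- \frac{1}{4}\right) \frac{9101}{11080} = - \frac{9101}{44320} \approx -0.20535$)
$N = 90$ ($N = \sqrt{8115 - 15} = \sqrt{8100} = 90$)
$u = \frac{\sqrt{11023766230}}{11080}$ ($u = \sqrt{90 - \frac{9101}{44320}} = \sqrt{\frac{3979699}{44320}} = \frac{\sqrt{11023766230}}{11080} \approx 9.476$)
$\left(14014 - 1425\right) + u = \left(14014 - 1425\right) + \frac{\sqrt{11023766230}}{11080} = 12589 + \frac{\sqrt{11023766230}}{11080}$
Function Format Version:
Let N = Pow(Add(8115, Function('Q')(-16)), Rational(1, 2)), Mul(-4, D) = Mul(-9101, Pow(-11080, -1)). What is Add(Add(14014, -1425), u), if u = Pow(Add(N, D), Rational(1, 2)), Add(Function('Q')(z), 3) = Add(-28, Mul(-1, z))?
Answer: Add(12589, Mul(Rational(1, 11080), Pow(11023766230, Rational(1, 2)))) ≈ 12598.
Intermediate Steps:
Function('Q')(z) = Add(-31, Mul(-1, z)) (Function('Q')(z) = Add(-3, Add(-28, Mul(-1, z))) = Add(-31, Mul(-1, z)))
D = Rational(-9101, 44320) (D = Mul(Rational(-1, 4), Mul(-9101, Pow(-11080, -1))) = Mul(Rational(-1, 4), Mul(-9101, Rational(-1, 11080))) = Mul(Rational(-1, 4), Rational(9101, 11080)) = Rational(-9101, 44320) ≈ -0.20535)
N = 90 (N = Pow(Add(8115, Add(-31, Mul(-1, -16))), Rational(1, 2)) = Pow(Add(8115, Add(-31, 16)), Rational(1, 2)) = Pow(Add(8115, -15), Rational(1, 2)) = Pow(8100, Rational(1, 2)) = 90)
u = Mul(Rational(1, 11080), Pow(11023766230, Rational(1, 2))) (u = Pow(Add(90, Rational(-9101, 44320)), Rational(1, 2)) = Pow(Rational(3979699, 44320), Rational(1, 2)) = Mul(Rational(1, 11080), Pow(11023766230, Rational(1, 2))) ≈ 9.4760)
Add(Add(14014, -1425), u) = Add(Add(14014, -1425), Mul(Rational(1, 11080), Pow(11023766230, Rational(1, 2)))) = Add(12589, Mul(Rational(1, 11080), Pow(11023766230, Rational(1, 2))))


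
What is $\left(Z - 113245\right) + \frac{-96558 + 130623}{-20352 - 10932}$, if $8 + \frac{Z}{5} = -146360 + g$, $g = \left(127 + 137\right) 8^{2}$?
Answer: $- \frac{2643866765}{3476} \approx -7.6061 \cdot 10^{5}$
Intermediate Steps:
$g = 16896$ ($g = 264 \cdot 64 = 16896$)
$Z = -647360$ ($Z = -40 + 5 \left(-146360 + 16896\right) = -40 + 5 \left(-129464\right) = -40 - 647320 = -647360$)
$\left(Z - 113245\right) + \frac{-96558 + 130623}{-20352 - 10932} = \left(-647360 - 113245\right) + \frac{-96558 + 130623}{-20352 - 10932} = -760605 + \frac{34065}{-31284} = -760605 + 34065 \left(- \frac{1}{31284}\right) = -760605 - \frac{3785}{3476} = - \frac{2643866765}{3476}$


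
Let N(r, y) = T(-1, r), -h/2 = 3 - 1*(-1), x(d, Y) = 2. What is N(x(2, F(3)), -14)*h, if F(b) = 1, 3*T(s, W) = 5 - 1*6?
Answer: 8/3 ≈ 2.6667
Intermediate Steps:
T(s, W) = -1/3 (T(s, W) = (5 - 1*6)/3 = (5 - 6)/3 = (1/3)*(-1) = -1/3)
h = -8 (h = -2*(3 - 1*(-1)) = -2*(3 + 1) = -2*4 = -8)
N(r, y) = -1/3
N(x(2, F(3)), -14)*h = -1/3*(-8) = 8/3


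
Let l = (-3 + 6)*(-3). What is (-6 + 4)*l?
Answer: 18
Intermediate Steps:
l = -9 (l = 3*(-3) = -9)
(-6 + 4)*l = (-6 + 4)*(-9) = -2*(-9) = 18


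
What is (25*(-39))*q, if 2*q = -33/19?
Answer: 32175/38 ≈ 846.71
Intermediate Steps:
q = -33/38 (q = (-33/19)/2 = (-33*1/19)/2 = (1/2)*(-33/19) = -33/38 ≈ -0.86842)
(25*(-39))*q = (25*(-39))*(-33/38) = -975*(-33/38) = 32175/38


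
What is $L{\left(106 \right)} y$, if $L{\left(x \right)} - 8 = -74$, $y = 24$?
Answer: $-1584$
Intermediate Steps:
$L{\left(x \right)} = -66$ ($L{\left(x \right)} = 8 - 74 = -66$)
$L{\left(106 \right)} y = \left(-66\right) 24 = -1584$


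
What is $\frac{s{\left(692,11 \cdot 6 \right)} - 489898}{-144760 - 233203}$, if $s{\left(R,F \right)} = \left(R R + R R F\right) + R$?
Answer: $- \frac{31594682}{377963} \approx -83.592$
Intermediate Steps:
$s{\left(R,F \right)} = R + R^{2} + F R^{2}$ ($s{\left(R,F \right)} = \left(R^{2} + R^{2} F\right) + R = \left(R^{2} + F R^{2}\right) + R = R + R^{2} + F R^{2}$)
$\frac{s{\left(692,11 \cdot 6 \right)} - 489898}{-144760 - 233203} = \frac{692 \left(1 + 692 + 11 \cdot 6 \cdot 692\right) - 489898}{-144760 - 233203} = \frac{692 \left(1 + 692 + 66 \cdot 692\right) - 489898}{-377963} = \left(692 \left(1 + 692 + 45672\right) - 489898\right) \left(- \frac{1}{377963}\right) = \left(692 \cdot 46365 - 489898\right) \left(- \frac{1}{377963}\right) = \left(32084580 - 489898\right) \left(- \frac{1}{377963}\right) = 31594682 \left(- \frac{1}{377963}\right) = - \frac{31594682}{377963}$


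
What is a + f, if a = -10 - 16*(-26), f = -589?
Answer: -183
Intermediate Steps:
a = 406 (a = -10 + 416 = 406)
a + f = 406 - 589 = -183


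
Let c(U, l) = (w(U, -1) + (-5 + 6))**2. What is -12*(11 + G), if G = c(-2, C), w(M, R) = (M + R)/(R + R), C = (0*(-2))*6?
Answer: -207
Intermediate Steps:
C = 0 (C = 0*6 = 0)
w(M, R) = (M + R)/(2*R) (w(M, R) = (M + R)/((2*R)) = (M + R)*(1/(2*R)) = (M + R)/(2*R))
c(U, l) = (3/2 - U/2)**2 (c(U, l) = ((1/2)*(U - 1)/(-1) + (-5 + 6))**2 = ((1/2)*(-1)*(-1 + U) + 1)**2 = ((1/2 - U/2) + 1)**2 = (3/2 - U/2)**2)
G = 25/4 (G = (3 - 1*(-2))**2/4 = (3 + 2)**2/4 = (1/4)*5**2 = (1/4)*25 = 25/4 ≈ 6.2500)
-12*(11 + G) = -12*(11 + 25/4) = -12*69/4 = -207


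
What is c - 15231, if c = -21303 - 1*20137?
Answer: -56671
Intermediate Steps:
c = -41440 (c = -21303 - 20137 = -41440)
c - 15231 = -41440 - 15231 = -56671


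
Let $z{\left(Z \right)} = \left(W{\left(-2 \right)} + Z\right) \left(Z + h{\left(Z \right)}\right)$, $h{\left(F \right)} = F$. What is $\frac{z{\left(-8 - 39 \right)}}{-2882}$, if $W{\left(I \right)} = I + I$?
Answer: $- \frac{2397}{1441} \approx -1.6634$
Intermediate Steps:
$W{\left(I \right)} = 2 I$
$z{\left(Z \right)} = 2 Z \left(-4 + Z\right)$ ($z{\left(Z \right)} = \left(2 \left(-2\right) + Z\right) \left(Z + Z\right) = \left(-4 + Z\right) 2 Z = 2 Z \left(-4 + Z\right)$)
$\frac{z{\left(-8 - 39 \right)}}{-2882} = \frac{2 \left(-8 - 39\right) \left(-4 - 47\right)}{-2882} = 2 \left(-47\right) \left(-4 - 47\right) \left(- \frac{1}{2882}\right) = 2 \left(-47\right) \left(-51\right) \left(- \frac{1}{2882}\right) = 4794 \left(- \frac{1}{2882}\right) = - \frac{2397}{1441}$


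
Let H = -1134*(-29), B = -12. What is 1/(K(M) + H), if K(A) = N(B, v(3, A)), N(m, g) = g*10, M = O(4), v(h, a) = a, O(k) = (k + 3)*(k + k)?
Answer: 1/33446 ≈ 2.9899e-5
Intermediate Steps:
O(k) = 2*k*(3 + k) (O(k) = (3 + k)*(2*k) = 2*k*(3 + k))
M = 56 (M = 2*4*(3 + 4) = 2*4*7 = 56)
N(m, g) = 10*g
K(A) = 10*A
H = 32886
1/(K(M) + H) = 1/(10*56 + 32886) = 1/(560 + 32886) = 1/33446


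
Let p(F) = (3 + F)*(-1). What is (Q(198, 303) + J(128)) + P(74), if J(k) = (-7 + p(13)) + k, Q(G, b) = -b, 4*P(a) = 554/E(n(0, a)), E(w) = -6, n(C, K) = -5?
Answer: -2653/12 ≈ -221.08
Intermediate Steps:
P(a) = -277/12 (P(a) = (554/(-6))/4 = (554*(-⅙))/4 = (¼)*(-277/3) = -277/12)
p(F) = -3 - F
J(k) = -23 + k (J(k) = (-7 + (-3 - 1*13)) + k = (-7 + (-3 - 13)) + k = (-7 - 16) + k = -23 + k)
(Q(198, 303) + J(128)) + P(74) = (-1*303 + (-23 + 128)) - 277/12 = (-303 + 105) - 277/12 = -198 - 277/12 = -2653/12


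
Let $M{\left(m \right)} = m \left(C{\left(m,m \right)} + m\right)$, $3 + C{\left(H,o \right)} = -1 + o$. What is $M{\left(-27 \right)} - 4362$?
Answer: $-2796$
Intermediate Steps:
$C{\left(H,o \right)} = -4 + o$ ($C{\left(H,o \right)} = -3 + \left(-1 + o\right) = -4 + o$)
$M{\left(m \right)} = m \left(-4 + 2 m\right)$ ($M{\left(m \right)} = m \left(\left(-4 + m\right) + m\right) = m \left(-4 + 2 m\right)$)
$M{\left(-27 \right)} - 4362 = 2 \left(-27\right) \left(-2 - 27\right) - 4362 = 2 \left(-27\right) \left(-29\right) - 4362 = 1566 - 4362 = -2796$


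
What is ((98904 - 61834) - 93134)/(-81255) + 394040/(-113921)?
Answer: -8543617752/3085550285 ≈ -2.7689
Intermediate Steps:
((98904 - 61834) - 93134)/(-81255) + 394040/(-113921) = (37070 - 93134)*(-1/81255) + 394040*(-1/113921) = -56064*(-1/81255) - 394040/113921 = 18688/27085 - 394040/113921 = -8543617752/3085550285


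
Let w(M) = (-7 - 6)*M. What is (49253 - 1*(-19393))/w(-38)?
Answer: 34323/247 ≈ 138.96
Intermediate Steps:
w(M) = -13*M
(49253 - 1*(-19393))/w(-38) = (49253 - 1*(-19393))/((-13*(-38))) = (49253 + 19393)/494 = 68646*(1/494) = 34323/247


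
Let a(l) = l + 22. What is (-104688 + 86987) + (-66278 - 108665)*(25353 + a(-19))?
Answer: -4435872409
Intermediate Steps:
a(l) = 22 + l
(-104688 + 86987) + (-66278 - 108665)*(25353 + a(-19)) = (-104688 + 86987) + (-66278 - 108665)*(25353 + (22 - 19)) = -17701 - 174943*(25353 + 3) = -17701 - 174943*25356 = -17701 - 4435854708 = -4435872409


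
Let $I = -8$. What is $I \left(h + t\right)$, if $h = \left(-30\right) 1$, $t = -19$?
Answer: $392$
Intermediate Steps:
$h = -30$
$I \left(h + t\right) = - 8 \left(-30 - 19\right) = \left(-8\right) \left(-49\right) = 392$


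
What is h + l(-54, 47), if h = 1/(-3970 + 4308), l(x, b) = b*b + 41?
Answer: 760501/338 ≈ 2250.0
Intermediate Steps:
l(x, b) = 41 + b² (l(x, b) = b² + 41 = 41 + b²)
h = 1/338 ≈ 0.0029586
h + l(-54, 47) = 1/338 + (41 + 47²) = 1/338 + (41 + 2209) = 1/338 + 2250 = 760501/338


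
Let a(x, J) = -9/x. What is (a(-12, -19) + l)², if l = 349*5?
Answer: 48762289/16 ≈ 3.0476e+6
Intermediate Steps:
l = 1745
(a(-12, -19) + l)² = (-9/(-12) + 1745)² = (-9*(-1/12) + 1745)² = (¾ + 1745)² = (6983/4)² = 48762289/16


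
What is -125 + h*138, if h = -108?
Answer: -15029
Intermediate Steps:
-125 + h*138 = -125 - 108*138 = -125 - 14904 = -15029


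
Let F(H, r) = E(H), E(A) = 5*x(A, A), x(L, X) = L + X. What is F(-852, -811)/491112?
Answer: -355/20463 ≈ -0.017348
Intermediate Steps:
E(A) = 10*A (E(A) = 5*(A + A) = 5*(2*A) = 10*A)
F(H, r) = 10*H
F(-852, -811)/491112 = (10*(-852))/491112 = -8520*1/491112 = -355/20463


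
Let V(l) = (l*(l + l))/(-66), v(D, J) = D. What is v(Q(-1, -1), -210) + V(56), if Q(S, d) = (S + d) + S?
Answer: -3235/33 ≈ -98.030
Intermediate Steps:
Q(S, d) = d + 2*S
V(l) = -l²/33 (V(l) = (l*(2*l))*(-1/66) = (2*l²)*(-1/66) = -l²/33)
v(Q(-1, -1), -210) + V(56) = (-1 + 2*(-1)) - 1/33*56² = (-1 - 2) - 1/33*3136 = -3 - 3136/33 = -3235/33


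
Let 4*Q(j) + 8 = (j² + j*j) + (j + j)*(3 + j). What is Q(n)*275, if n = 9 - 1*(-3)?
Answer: 44000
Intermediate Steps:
n = 12 (n = 9 + 3 = 12)
Q(j) = -2 + j²/2 + j*(3 + j)/2 (Q(j) = -2 + ((j² + j*j) + (j + j)*(3 + j))/4 = -2 + ((j² + j²) + (2*j)*(3 + j))/4 = -2 + (2*j² + 2*j*(3 + j))/4 = -2 + (j²/2 + j*(3 + j)/2) = -2 + j²/2 + j*(3 + j)/2)
Q(n)*275 = (-2 + 12² + (3/2)*12)*275 = (-2 + 144 + 18)*275 = 160*275 = 44000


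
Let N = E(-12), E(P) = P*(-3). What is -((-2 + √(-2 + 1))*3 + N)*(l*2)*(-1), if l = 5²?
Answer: 1500 + 150*I ≈ 1500.0 + 150.0*I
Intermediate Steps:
l = 25
E(P) = -3*P
N = 36 (N = -3*(-12) = 36)
-((-2 + √(-2 + 1))*3 + N)*(l*2)*(-1) = -((-2 + √(-2 + 1))*3 + 36)*(25*2)*(-1) = -((-2 + √(-1))*3 + 36)*50*(-1) = -((-2 + I)*3 + 36)*(-50) = -((-6 + 3*I) + 36)*(-50) = -(30 + 3*I)*(-50) = -(-1500 - 150*I) = 1500 + 150*I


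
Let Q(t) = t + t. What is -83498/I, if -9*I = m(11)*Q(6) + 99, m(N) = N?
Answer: 250494/77 ≈ 3253.2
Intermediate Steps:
Q(t) = 2*t
I = -77/3 (I = -(11*(2*6) + 99)/9 = -(11*12 + 99)/9 = -(132 + 99)/9 = -1/9*231 = -77/3 ≈ -25.667)
-83498/I = -83498/(-77/3) = -83498*(-3/77) = 250494/77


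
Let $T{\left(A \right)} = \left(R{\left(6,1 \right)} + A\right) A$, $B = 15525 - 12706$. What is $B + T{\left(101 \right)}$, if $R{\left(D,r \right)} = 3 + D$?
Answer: $13929$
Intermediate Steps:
$B = 2819$ ($B = 15525 - 12706 = 2819$)
$T{\left(A \right)} = A \left(9 + A\right)$ ($T{\left(A \right)} = \left(\left(3 + 6\right) + A\right) A = \left(9 + A\right) A = A \left(9 + A\right)$)
$B + T{\left(101 \right)} = 2819 + 101 \left(9 + 101\right) = 2819 + 101 \cdot 110 = 2819 + 11110 = 13929$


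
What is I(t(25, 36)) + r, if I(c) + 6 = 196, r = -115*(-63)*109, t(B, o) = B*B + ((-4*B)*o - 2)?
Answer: 789895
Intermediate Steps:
t(B, o) = -2 + B² - 4*B*o (t(B, o) = B² + (-4*B*o - 2) = B² + (-2 - 4*B*o) = -2 + B² - 4*B*o)
r = 789705 (r = 7245*109 = 789705)
I(c) = 190 (I(c) = -6 + 196 = 190)
I(t(25, 36)) + r = 190 + 789705 = 789895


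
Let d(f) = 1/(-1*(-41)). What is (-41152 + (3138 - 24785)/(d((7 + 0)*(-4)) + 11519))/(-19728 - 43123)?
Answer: 19436154087/29683270280 ≈ 0.65479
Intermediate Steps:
d(f) = 1/41
(-41152 + (3138 - 24785)/(d((7 + 0)*(-4)) + 11519))/(-19728 - 43123) = (-41152 + (3138 - 24785)/(1/41 + 11519))/(-19728 - 43123) = (-41152 - 21647/472280/41)/(-62851) = (-41152 - 21647*41/472280)*(-1/62851) = (-41152 - 887527/472280)*(-1/62851) = -19436154087/472280*(-1/62851) = 19436154087/29683270280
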